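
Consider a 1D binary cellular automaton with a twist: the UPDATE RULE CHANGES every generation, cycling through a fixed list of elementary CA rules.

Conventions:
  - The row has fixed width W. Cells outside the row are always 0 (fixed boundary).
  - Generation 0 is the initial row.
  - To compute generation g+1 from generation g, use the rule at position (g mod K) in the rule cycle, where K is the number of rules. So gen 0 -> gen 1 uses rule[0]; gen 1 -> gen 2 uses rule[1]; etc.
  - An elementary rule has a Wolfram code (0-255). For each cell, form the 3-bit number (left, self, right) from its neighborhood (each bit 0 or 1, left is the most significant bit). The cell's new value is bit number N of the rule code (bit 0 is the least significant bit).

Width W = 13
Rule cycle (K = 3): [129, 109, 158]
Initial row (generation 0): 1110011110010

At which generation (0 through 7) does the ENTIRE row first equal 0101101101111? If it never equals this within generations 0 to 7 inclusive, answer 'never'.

Answer: 2

Derivation:
Gen 0: 1110011110010
Gen 1 (rule 129): 0100001100000
Gen 2 (rule 109): 0101101101111
Gen 3 (rule 158): 1101001001110
Gen 4 (rule 129): 0000000000100
Gen 5 (rule 109): 1111111110101
Gen 6 (rule 158): 1111111100101
Gen 7 (rule 129): 0111111000000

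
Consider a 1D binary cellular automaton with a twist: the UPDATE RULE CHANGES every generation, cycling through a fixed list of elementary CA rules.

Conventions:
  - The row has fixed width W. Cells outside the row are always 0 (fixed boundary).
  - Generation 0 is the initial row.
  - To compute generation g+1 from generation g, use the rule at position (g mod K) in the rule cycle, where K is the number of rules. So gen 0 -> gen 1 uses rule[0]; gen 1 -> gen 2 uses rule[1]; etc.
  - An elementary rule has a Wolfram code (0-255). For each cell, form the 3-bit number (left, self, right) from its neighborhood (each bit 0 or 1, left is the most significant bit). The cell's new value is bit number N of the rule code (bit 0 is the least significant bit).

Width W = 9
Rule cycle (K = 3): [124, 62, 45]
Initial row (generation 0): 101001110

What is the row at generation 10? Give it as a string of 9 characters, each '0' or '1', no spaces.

Answer: 110110101

Derivation:
Gen 0: 101001110
Gen 1 (rule 124): 111101011
Gen 2 (rule 62): 100011110
Gen 3 (rule 45): 101010000
Gen 4 (rule 124): 111111000
Gen 5 (rule 62): 100000100
Gen 6 (rule 45): 101110101
Gen 7 (rule 124): 111011111
Gen 8 (rule 62): 100110000
Gen 9 (rule 45): 100100111
Gen 10 (rule 124): 110110101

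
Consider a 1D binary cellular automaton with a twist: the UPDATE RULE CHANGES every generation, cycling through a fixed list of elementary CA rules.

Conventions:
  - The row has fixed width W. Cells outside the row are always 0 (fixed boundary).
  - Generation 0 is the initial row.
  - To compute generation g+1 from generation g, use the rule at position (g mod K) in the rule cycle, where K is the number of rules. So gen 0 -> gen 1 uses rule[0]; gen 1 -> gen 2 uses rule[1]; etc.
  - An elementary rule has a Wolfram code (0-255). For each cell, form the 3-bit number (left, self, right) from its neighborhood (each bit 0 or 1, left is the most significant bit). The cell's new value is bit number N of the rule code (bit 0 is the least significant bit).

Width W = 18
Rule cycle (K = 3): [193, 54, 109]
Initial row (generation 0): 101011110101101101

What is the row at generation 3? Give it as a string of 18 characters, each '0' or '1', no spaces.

Gen 0: 101011110101101101
Gen 1 (rule 193): 000001110000100100
Gen 2 (rule 54): 000010001001111110
Gen 3 (rule 109): 111010101001000010

Answer: 111010101001000010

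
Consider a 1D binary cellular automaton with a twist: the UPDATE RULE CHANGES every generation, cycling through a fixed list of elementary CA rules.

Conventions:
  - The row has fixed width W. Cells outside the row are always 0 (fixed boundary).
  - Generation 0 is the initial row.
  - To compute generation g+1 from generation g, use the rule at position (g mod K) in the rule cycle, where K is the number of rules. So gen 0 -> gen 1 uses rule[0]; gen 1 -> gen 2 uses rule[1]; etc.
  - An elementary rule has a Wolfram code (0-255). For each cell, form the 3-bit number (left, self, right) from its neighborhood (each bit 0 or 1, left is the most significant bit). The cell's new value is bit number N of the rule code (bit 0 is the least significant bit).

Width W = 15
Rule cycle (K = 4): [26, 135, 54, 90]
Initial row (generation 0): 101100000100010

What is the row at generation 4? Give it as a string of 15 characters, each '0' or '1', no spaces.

Gen 0: 101100000100010
Gen 1 (rule 26): 001010001010101
Gen 2 (rule 135): 111010111010101
Gen 3 (rule 54): 000111000111111
Gen 4 (rule 90): 001101101100001

Answer: 001101101100001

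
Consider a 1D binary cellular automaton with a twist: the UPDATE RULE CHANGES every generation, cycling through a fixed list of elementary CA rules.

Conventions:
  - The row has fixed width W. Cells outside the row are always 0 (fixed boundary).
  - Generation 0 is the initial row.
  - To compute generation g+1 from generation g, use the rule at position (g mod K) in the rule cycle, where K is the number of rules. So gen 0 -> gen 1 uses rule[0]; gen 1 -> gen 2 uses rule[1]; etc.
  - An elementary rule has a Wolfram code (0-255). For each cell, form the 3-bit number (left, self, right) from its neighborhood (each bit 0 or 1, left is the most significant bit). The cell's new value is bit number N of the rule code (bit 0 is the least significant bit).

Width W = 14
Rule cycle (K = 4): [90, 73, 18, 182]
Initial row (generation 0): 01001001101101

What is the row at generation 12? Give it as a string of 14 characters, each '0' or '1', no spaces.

Answer: 11110010000011

Derivation:
Gen 0: 01001001101101
Gen 1 (rule 90): 10110111101100
Gen 2 (rule 73): 00110100101101
Gen 3 (rule 18): 01000011000000
Gen 4 (rule 182): 11100100100000
Gen 5 (rule 90): 10111011010000
Gen 6 (rule 73): 00101011000111
Gen 7 (rule 18): 01000000101000
Gen 8 (rule 182): 11100001111100
Gen 9 (rule 90): 10110011000110
Gen 10 (rule 73): 00110011010110
Gen 11 (rule 18): 01001100000001
Gen 12 (rule 182): 11110010000011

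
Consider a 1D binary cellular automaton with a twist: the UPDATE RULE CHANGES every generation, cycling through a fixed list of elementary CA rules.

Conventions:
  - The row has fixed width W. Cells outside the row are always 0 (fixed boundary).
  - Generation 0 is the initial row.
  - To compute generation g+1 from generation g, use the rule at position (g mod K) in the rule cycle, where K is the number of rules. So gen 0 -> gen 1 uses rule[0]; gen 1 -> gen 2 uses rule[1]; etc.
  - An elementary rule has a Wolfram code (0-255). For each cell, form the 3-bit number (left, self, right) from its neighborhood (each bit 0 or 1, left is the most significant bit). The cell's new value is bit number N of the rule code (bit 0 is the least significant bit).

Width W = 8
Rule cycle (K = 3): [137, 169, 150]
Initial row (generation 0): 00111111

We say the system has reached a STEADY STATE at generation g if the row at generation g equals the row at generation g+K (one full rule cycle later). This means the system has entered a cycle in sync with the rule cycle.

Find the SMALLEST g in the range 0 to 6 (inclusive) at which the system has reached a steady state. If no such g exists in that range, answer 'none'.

Answer: 3

Derivation:
Gen 0: 00111111
Gen 1 (rule 137): 10111110
Gen 2 (rule 169): 01111100
Gen 3 (rule 150): 10111010
Gen 4 (rule 137): 00110000
Gen 5 (rule 169): 10100111
Gen 6 (rule 150): 10111010
Gen 7 (rule 137): 00110000
Gen 8 (rule 169): 10100111
Gen 9 (rule 150): 10111010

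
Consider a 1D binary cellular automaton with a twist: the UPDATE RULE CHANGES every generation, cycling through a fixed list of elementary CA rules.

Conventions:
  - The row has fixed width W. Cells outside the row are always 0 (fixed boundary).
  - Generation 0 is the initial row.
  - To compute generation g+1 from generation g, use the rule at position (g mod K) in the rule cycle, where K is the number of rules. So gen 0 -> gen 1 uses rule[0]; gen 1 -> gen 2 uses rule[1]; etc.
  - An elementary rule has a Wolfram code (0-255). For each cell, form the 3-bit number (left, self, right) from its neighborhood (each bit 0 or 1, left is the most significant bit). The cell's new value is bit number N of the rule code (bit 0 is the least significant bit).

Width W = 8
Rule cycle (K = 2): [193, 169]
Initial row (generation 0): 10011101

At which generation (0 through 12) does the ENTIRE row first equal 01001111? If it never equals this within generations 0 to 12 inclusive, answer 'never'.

Answer: 4

Derivation:
Gen 0: 10011101
Gen 1 (rule 193): 00001100
Gen 2 (rule 169): 11101001
Gen 3 (rule 193): 01100000
Gen 4 (rule 169): 01001111
Gen 5 (rule 193): 00000111
Gen 6 (rule 169): 11110110
Gen 7 (rule 193): 01110010
Gen 8 (rule 169): 01100000
Gen 9 (rule 193): 00101111
Gen 10 (rule 169): 10011110
Gen 11 (rule 193): 00001110
Gen 12 (rule 169): 11101100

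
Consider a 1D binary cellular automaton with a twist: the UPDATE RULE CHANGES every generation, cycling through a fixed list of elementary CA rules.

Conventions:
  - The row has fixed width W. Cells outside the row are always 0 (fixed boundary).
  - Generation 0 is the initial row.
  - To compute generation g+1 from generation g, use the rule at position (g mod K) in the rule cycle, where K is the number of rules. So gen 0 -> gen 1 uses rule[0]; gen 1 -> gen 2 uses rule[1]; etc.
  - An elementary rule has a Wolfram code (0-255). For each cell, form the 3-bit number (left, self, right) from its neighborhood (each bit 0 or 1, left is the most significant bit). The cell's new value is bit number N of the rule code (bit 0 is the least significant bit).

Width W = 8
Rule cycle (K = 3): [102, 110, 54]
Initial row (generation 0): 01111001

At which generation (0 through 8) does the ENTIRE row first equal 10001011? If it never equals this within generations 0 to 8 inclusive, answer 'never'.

Gen 0: 01111001
Gen 1 (rule 102): 10001011
Gen 2 (rule 110): 10011111
Gen 3 (rule 54): 11100000
Gen 4 (rule 102): 00100000
Gen 5 (rule 110): 01100000
Gen 6 (rule 54): 10010000
Gen 7 (rule 102): 10110000
Gen 8 (rule 110): 11110000

Answer: 1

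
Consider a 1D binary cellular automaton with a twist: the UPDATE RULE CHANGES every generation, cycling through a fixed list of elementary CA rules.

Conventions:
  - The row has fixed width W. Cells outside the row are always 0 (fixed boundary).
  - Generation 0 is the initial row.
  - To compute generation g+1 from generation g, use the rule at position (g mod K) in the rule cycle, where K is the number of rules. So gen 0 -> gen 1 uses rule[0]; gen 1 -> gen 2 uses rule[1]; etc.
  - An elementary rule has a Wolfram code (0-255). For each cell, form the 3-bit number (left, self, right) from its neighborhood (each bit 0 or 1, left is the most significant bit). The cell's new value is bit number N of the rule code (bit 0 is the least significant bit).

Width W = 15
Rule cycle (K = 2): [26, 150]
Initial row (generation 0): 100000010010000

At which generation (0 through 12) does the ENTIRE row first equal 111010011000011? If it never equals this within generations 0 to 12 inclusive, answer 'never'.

Gen 0: 100000010010000
Gen 1 (rule 26): 010000101101000
Gen 2 (rule 150): 111001100001100
Gen 3 (rule 26): 100111010011010
Gen 4 (rule 150): 111010011100011
Gen 5 (rule 26): 100001110010110
Gen 6 (rule 150): 110010101110001
Gen 7 (rule 26): 101100001001010
Gen 8 (rule 150): 100010011111011
Gen 9 (rule 26): 010101110000010
Gen 10 (rule 150): 110100101000111
Gen 11 (rule 26): 100011000101100
Gen 12 (rule 150): 110100101100010

Answer: never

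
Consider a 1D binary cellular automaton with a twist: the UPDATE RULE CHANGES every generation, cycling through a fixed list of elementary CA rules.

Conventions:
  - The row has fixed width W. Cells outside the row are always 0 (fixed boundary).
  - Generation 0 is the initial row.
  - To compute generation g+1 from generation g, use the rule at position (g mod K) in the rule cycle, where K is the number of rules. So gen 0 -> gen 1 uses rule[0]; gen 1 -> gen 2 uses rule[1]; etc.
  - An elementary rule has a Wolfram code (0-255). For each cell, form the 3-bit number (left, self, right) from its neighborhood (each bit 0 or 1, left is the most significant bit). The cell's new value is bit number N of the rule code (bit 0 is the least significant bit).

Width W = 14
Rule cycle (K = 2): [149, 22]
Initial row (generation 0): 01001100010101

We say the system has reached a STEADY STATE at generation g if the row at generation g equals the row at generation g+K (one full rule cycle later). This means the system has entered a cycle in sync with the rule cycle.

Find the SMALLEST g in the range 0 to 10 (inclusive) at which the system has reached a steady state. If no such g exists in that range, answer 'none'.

Gen 0: 01001100010101
Gen 1 (rule 149): 01100011010101
Gen 2 (rule 22): 10010100010101
Gen 3 (rule 149): 11010111010101
Gen 4 (rule 22): 00010000010101
Gen 5 (rule 149): 11011111010101
Gen 6 (rule 22): 00000000010101
Gen 7 (rule 149): 11111111010101
Gen 8 (rule 22): 00000000010101
Gen 9 (rule 149): 11111111010101
Gen 10 (rule 22): 00000000010101
Gen 11 (rule 149): 11111111010101
Gen 12 (rule 22): 00000000010101

Answer: 6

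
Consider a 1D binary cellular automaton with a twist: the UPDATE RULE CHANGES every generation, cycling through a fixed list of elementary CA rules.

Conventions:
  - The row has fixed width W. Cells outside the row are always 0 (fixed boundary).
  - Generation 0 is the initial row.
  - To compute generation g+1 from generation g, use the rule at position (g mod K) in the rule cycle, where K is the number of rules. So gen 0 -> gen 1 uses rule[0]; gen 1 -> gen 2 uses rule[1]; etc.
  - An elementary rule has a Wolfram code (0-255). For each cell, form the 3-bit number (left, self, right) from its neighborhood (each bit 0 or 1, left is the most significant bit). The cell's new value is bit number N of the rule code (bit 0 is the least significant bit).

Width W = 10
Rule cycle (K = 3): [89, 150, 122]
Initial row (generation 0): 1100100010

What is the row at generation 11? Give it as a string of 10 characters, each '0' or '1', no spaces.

Answer: 1001000110

Derivation:
Gen 0: 1100100010
Gen 1 (rule 89): 1110011001
Gen 2 (rule 150): 0101100111
Gen 3 (rule 122): 1011111101
Gen 4 (rule 89): 0010000100
Gen 5 (rule 150): 0111001110
Gen 6 (rule 122): 1101111011
Gen 7 (rule 89): 1101001011
Gen 8 (rule 150): 0001111000
Gen 9 (rule 122): 0011001100
Gen 10 (rule 89): 1011101111
Gen 11 (rule 150): 1001000110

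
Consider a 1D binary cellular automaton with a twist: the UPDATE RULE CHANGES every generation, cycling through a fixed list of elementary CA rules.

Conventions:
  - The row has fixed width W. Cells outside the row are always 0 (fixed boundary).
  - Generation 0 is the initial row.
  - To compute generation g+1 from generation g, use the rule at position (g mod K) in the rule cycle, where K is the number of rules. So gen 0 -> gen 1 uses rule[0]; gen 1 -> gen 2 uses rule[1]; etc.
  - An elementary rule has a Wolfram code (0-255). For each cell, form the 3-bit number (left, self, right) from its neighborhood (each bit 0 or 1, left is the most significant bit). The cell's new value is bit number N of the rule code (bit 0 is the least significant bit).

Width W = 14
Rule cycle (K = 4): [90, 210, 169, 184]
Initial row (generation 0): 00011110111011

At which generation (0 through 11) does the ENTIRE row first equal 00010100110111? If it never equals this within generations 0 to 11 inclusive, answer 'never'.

Gen 0: 00011110111011
Gen 1 (rule 90): 00110010101011
Gen 2 (rule 210): 01011100000001
Gen 3 (rule 169): 00111001111100
Gen 4 (rule 184): 00110101111010
Gen 5 (rule 90): 01110001001001
Gen 6 (rule 210): 10111010110110
Gen 7 (rule 169): 01110101101100
Gen 8 (rule 184): 01101011011010
Gen 9 (rule 90): 11100011011001
Gen 10 (rule 210): 01110101001110
Gen 11 (rule 169): 01101010001100

Answer: never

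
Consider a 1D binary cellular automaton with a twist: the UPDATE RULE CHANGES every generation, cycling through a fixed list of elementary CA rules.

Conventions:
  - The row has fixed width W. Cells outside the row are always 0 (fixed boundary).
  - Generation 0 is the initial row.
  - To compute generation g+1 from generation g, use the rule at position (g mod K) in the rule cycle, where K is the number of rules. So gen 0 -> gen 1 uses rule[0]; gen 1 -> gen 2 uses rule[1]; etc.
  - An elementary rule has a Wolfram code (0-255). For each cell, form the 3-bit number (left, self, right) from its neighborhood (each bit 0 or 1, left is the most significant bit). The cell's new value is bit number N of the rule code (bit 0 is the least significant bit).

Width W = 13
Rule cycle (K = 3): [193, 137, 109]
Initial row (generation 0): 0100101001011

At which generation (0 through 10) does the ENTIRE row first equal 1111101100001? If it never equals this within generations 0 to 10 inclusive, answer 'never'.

Answer: never

Derivation:
Gen 0: 0100101001011
Gen 1 (rule 193): 0000000000001
Gen 2 (rule 137): 1111111111100
Gen 3 (rule 109): 1000000000101
Gen 4 (rule 193): 0011111110000
Gen 5 (rule 137): 1011111100111
Gen 6 (rule 109): 1110000100101
Gen 7 (rule 193): 0110110000000
Gen 8 (rule 137): 0100100111111
Gen 9 (rule 109): 0100100100001
Gen 10 (rule 193): 0000000001100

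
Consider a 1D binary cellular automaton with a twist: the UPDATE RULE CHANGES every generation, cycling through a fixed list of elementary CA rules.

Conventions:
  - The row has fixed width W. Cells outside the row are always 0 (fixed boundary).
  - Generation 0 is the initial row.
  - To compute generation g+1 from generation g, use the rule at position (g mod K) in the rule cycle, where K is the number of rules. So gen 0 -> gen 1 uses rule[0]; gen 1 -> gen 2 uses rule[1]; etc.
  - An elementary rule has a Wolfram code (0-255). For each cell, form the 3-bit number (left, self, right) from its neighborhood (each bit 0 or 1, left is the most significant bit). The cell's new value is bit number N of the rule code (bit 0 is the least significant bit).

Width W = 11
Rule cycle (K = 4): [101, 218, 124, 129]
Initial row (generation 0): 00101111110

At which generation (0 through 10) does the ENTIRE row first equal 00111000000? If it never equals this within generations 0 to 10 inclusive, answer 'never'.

Answer: never

Derivation:
Gen 0: 00101111110
Gen 1 (rule 101): 10110000010
Gen 2 (rule 218): 00111000101
Gen 3 (rule 124): 00101100111
Gen 4 (rule 129): 10000000010
Gen 5 (rule 101): 10111111010
Gen 6 (rule 218): 00111111001
Gen 7 (rule 124): 00100001101
Gen 8 (rule 129): 10001100000
Gen 9 (rule 101): 10100101111
Gen 10 (rule 218): 00011001111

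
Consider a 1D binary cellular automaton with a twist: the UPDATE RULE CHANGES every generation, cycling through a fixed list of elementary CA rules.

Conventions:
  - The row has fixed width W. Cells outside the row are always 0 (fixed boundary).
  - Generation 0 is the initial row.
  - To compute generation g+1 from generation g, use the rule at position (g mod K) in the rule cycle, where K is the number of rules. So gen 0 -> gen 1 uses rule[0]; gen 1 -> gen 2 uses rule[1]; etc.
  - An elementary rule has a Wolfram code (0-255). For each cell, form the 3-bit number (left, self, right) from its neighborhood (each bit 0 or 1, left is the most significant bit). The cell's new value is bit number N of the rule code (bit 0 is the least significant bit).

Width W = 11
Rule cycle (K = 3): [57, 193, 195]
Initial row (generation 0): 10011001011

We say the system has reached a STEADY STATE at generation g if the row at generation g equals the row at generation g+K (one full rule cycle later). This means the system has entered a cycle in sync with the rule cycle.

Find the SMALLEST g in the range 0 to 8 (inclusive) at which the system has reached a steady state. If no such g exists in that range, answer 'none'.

Answer: none

Derivation:
Gen 0: 10011001011
Gen 1 (rule 57): 01010100110
Gen 2 (rule 193): 00000000010
Gen 3 (rule 195): 11111111100
Gen 4 (rule 57): 10000000011
Gen 5 (rule 193): 00111111001
Gen 6 (rule 195): 11011111010
Gen 7 (rule 57): 10110000101
Gen 8 (rule 193): 00010110000
Gen 9 (rule 195): 11100010111
Gen 10 (rule 57): 10011001100
Gen 11 (rule 193): 00001000101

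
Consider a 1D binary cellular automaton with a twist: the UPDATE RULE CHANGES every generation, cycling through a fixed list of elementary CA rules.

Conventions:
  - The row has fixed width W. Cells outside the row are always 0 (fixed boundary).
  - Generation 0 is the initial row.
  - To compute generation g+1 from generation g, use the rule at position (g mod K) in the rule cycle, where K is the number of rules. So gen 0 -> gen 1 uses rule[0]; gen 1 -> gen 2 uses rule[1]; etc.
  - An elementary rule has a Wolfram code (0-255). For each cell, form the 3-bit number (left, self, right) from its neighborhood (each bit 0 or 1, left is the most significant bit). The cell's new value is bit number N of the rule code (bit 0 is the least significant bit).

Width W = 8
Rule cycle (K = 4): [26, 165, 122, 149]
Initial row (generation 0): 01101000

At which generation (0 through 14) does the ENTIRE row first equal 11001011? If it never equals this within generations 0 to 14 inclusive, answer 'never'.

Gen 0: 01101000
Gen 1 (rule 26): 11000100
Gen 2 (rule 165): 00010101
Gen 3 (rule 122): 00101010
Gen 4 (rule 149): 10101011
Gen 5 (rule 26): 00000010
Gen 6 (rule 165): 11111010
Gen 7 (rule 122): 10001101
Gen 8 (rule 149): 11100001
Gen 9 (rule 26): 10010010
Gen 10 (rule 165): 10010010
Gen 11 (rule 122): 01101101
Gen 12 (rule 149): 00000001
Gen 13 (rule 26): 00000010
Gen 14 (rule 165): 11111010

Answer: never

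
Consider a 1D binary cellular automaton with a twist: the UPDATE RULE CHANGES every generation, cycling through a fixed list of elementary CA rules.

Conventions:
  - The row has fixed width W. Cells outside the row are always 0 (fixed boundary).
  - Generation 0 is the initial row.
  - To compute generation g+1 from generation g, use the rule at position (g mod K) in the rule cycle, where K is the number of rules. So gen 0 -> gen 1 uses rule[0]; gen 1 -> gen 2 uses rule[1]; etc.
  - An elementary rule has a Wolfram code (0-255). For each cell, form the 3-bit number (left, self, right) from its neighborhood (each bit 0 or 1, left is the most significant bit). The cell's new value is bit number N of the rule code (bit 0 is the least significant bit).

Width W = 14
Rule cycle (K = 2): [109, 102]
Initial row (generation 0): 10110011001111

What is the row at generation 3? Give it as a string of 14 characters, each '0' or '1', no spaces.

Gen 0: 10110011001111
Gen 1 (rule 109): 11110011001001
Gen 2 (rule 102): 00010101011011
Gen 3 (rule 109): 11011111111111

Answer: 11011111111111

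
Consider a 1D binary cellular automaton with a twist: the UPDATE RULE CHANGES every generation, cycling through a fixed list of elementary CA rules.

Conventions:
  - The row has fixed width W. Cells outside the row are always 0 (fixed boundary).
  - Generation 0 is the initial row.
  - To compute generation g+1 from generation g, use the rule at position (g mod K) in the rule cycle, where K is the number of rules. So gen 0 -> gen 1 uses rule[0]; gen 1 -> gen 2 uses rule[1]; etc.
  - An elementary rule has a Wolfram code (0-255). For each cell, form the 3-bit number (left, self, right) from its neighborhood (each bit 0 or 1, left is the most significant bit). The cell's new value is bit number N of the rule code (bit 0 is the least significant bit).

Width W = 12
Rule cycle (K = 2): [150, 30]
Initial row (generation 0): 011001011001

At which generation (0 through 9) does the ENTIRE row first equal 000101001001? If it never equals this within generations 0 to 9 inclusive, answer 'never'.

Answer: never

Derivation:
Gen 0: 011001011001
Gen 1 (rule 150): 100111000111
Gen 2 (rule 30): 111100101100
Gen 3 (rule 150): 011011100010
Gen 4 (rule 30): 110010010111
Gen 5 (rule 150): 001111110010
Gen 6 (rule 30): 011000001111
Gen 7 (rule 150): 100100010110
Gen 8 (rule 30): 111110110101
Gen 9 (rule 150): 011100000101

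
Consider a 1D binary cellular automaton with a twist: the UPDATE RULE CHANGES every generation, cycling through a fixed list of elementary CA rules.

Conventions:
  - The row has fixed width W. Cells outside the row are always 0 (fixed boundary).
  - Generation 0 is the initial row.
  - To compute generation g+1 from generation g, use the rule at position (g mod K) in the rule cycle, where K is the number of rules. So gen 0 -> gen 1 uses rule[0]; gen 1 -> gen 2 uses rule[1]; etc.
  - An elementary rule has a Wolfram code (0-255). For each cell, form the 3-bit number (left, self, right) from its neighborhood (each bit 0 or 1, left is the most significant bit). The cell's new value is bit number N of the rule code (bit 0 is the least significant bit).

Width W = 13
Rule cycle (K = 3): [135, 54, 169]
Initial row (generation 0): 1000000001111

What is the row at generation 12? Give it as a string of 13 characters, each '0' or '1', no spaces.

Answer: 1110000011000

Derivation:
Gen 0: 1000000001111
Gen 1 (rule 135): 1011111110110
Gen 2 (rule 54): 1100000001001
Gen 3 (rule 169): 1001111100000
Gen 4 (rule 135): 1010111001111
Gen 5 (rule 54): 1111000110000
Gen 6 (rule 169): 1110010100111
Gen 7 (rule 135): 0100110101010
Gen 8 (rule 54): 1111001111111
Gen 9 (rule 169): 1110001111110
Gen 10 (rule 135): 0100110111100
Gen 11 (rule 54): 1111001000010
Gen 12 (rule 169): 1110000011000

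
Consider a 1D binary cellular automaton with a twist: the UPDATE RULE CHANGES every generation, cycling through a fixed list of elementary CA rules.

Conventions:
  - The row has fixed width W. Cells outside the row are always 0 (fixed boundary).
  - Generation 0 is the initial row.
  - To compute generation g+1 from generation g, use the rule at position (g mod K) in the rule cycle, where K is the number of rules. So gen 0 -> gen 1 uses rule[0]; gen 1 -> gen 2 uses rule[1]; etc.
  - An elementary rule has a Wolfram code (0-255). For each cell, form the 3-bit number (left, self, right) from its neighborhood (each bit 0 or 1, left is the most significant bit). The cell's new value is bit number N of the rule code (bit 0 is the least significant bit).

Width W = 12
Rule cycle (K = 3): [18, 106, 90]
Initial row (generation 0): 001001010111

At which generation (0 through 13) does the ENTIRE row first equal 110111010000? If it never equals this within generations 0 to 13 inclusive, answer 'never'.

Answer: 9

Derivation:
Gen 0: 001001010111
Gen 1 (rule 18): 010110000000
Gen 2 (rule 106): 101110000000
Gen 3 (rule 90): 001011000000
Gen 4 (rule 18): 010000100000
Gen 5 (rule 106): 100001000000
Gen 6 (rule 90): 010010100000
Gen 7 (rule 18): 101100010000
Gen 8 (rule 106): 011100100000
Gen 9 (rule 90): 110111010000
Gen 10 (rule 18): 000000001000
Gen 11 (rule 106): 000000010000
Gen 12 (rule 90): 000000101000
Gen 13 (rule 18): 000001000100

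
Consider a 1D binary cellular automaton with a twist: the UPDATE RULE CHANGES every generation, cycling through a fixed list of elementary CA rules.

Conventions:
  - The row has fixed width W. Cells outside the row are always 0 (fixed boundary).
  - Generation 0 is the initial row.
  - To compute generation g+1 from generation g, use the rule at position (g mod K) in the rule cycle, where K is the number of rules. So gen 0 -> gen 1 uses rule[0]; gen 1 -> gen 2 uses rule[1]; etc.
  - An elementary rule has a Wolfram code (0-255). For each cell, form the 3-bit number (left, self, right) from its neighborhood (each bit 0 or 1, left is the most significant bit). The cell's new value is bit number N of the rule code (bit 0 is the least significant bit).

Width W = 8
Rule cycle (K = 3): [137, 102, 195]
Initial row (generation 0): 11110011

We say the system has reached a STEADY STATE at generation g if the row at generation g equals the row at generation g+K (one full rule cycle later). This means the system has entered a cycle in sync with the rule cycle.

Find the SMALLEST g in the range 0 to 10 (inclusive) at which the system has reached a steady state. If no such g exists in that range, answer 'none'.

Answer: none

Derivation:
Gen 0: 11110011
Gen 1 (rule 137): 11100010
Gen 2 (rule 102): 00100110
Gen 3 (rule 195): 11001010
Gen 4 (rule 137): 10000000
Gen 5 (rule 102): 10000000
Gen 6 (rule 195): 00111111
Gen 7 (rule 137): 10111110
Gen 8 (rule 102): 11000010
Gen 9 (rule 195): 01011100
Gen 10 (rule 137): 00011001
Gen 11 (rule 102): 00101011
Gen 12 (rule 195): 11000001
Gen 13 (rule 137): 10011100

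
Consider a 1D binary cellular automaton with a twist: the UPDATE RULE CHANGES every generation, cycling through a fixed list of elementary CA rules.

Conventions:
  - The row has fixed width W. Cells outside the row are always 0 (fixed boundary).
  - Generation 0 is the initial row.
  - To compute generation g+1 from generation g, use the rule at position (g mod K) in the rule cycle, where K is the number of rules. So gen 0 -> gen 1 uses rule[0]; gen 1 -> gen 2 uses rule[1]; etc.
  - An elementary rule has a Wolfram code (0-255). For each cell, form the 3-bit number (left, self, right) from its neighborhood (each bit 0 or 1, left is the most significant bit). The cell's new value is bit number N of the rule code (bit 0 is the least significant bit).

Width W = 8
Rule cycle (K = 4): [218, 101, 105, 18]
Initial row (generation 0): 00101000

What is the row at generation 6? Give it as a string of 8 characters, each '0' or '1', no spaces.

Answer: 11101010

Derivation:
Gen 0: 00101000
Gen 1 (rule 218): 01000100
Gen 2 (rule 101): 01010101
Gen 3 (rule 105): 00101010
Gen 4 (rule 18): 01000001
Gen 5 (rule 218): 10100010
Gen 6 (rule 101): 11101010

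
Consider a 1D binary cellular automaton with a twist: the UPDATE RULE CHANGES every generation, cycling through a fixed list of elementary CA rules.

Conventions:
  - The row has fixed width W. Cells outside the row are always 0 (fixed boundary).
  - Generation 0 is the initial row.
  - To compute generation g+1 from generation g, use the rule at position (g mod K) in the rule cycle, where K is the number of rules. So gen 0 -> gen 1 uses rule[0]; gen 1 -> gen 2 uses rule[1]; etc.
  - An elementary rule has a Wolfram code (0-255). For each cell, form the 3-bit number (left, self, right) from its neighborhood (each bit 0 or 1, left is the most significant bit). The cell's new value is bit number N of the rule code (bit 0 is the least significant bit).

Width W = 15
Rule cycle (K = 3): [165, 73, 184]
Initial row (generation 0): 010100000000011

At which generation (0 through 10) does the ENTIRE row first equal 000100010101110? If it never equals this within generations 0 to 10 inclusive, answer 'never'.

Gen 0: 010100000000011
Gen 1 (rule 165): 011101111111000
Gen 2 (rule 73): 010101000001011
Gen 3 (rule 184): 001010100000110
Gen 4 (rule 165): 101111101110000
Gen 5 (rule 73): 001000101010111
Gen 6 (rule 184): 000100010101110
Gen 7 (rule 165): 110101011110100
Gen 8 (rule 73): 110000010010001
Gen 9 (rule 184): 101000001001000
Gen 10 (rule 165): 111011101001011

Answer: 6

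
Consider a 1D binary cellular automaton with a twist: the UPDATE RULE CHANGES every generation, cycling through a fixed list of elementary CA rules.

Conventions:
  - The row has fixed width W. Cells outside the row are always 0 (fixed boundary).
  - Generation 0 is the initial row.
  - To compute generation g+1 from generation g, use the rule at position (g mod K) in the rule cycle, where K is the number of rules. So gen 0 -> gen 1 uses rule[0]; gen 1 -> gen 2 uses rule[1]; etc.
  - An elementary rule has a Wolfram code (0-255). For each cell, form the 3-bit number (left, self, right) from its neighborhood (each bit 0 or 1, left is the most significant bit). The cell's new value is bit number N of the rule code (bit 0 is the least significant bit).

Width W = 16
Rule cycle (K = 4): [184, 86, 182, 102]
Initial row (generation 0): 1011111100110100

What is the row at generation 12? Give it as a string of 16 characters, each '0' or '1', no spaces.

Answer: 0111100111100001

Derivation:
Gen 0: 1011111100110100
Gen 1 (rule 184): 0111111010101010
Gen 2 (rule 86): 1000001010101011
Gen 3 (rule 182): 1100011111111100
Gen 4 (rule 102): 0100100000000100
Gen 5 (rule 184): 0010010000000010
Gen 6 (rule 86): 0111111000000111
Gen 7 (rule 182): 1011110100001010
Gen 8 (rule 102): 1100011100011110
Gen 9 (rule 184): 1010011010011101
Gen 10 (rule 86): 1011101011100101
Gen 11 (rule 182): 1101011101011111
Gen 12 (rule 102): 0111100111100001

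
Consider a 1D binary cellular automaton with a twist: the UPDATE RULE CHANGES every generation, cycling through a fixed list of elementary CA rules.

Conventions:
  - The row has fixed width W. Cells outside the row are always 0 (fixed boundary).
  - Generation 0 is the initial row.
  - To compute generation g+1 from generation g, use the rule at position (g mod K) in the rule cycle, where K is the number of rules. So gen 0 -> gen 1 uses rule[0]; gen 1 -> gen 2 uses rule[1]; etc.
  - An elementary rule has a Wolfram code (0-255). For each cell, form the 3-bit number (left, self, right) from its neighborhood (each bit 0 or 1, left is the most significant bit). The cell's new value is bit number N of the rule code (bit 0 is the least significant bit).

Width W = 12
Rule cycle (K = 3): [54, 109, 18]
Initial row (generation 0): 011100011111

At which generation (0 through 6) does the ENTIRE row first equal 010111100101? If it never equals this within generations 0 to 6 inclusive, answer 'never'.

Answer: never

Derivation:
Gen 0: 011100011111
Gen 1 (rule 54): 100010100000
Gen 2 (rule 109): 101011101111
Gen 3 (rule 18): 000000000000
Gen 4 (rule 54): 000000000000
Gen 5 (rule 109): 111111111111
Gen 6 (rule 18): 000000000000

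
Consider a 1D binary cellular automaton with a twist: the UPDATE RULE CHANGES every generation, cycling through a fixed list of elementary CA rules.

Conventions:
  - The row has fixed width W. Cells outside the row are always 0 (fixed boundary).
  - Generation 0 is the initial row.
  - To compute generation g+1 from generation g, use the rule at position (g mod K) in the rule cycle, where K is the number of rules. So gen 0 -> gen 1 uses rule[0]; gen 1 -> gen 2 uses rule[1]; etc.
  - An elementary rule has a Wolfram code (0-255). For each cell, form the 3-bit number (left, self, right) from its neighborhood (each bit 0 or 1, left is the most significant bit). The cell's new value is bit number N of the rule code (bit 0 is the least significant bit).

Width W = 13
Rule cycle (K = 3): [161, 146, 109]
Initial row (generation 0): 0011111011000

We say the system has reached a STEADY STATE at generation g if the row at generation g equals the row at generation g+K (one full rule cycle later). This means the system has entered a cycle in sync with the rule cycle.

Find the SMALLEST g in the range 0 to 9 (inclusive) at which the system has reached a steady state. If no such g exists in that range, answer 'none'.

Answer: 9

Derivation:
Gen 0: 0011111011000
Gen 1 (rule 161): 1001110100011
Gen 2 (rule 146): 0110100010100
Gen 3 (rule 109): 0111101011101
Gen 4 (rule 161): 0011010101010
Gen 5 (rule 146): 0100000000001
Gen 6 (rule 109): 0101111111101
Gen 7 (rule 161): 0010111111010
Gen 8 (rule 146): 0100011110001
Gen 9 (rule 109): 0101010010101
Gen 10 (rule 161): 0010100001010
Gen 11 (rule 146): 0100010010001
Gen 12 (rule 109): 0101010010101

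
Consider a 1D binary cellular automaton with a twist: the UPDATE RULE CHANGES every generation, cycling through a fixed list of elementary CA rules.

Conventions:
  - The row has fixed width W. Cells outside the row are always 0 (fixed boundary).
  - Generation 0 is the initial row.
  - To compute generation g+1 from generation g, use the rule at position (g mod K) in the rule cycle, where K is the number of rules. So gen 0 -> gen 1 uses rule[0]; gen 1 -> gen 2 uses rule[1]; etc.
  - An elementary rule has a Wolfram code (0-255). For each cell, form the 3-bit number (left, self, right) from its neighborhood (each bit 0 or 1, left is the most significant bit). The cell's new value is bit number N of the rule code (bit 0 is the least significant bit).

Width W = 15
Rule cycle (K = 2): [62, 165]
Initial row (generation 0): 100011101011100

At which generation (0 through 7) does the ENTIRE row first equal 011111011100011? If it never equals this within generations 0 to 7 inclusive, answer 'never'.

Gen 0: 100011101011100
Gen 1 (rule 62): 110110011110010
Gen 2 (rule 165): 001000001100010
Gen 3 (rule 62): 011100011010111
Gen 4 (rule 165): 001001000111010
Gen 5 (rule 62): 011111101100111
Gen 6 (rule 165): 001111010000010
Gen 7 (rule 62): 011000111000111

Answer: never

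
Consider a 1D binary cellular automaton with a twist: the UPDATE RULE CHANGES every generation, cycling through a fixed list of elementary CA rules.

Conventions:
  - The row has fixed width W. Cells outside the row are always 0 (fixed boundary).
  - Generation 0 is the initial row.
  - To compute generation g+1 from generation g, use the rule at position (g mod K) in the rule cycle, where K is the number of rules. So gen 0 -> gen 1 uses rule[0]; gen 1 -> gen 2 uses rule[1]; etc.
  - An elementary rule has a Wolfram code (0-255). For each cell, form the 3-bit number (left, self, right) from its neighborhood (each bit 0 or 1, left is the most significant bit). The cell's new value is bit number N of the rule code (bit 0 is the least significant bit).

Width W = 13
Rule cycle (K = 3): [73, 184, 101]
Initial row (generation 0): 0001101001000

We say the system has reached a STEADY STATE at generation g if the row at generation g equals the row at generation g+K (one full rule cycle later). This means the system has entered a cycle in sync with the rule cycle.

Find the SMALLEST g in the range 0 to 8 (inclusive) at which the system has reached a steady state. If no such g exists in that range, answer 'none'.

Answer: none

Derivation:
Gen 0: 0001101001000
Gen 1 (rule 73): 1101100000011
Gen 2 (rule 184): 1011010000010
Gen 3 (rule 101): 1101110111010
Gen 4 (rule 73): 1101010101000
Gen 5 (rule 184): 1010101010100
Gen 6 (rule 101): 1111111111101
Gen 7 (rule 73): 1000000000100
Gen 8 (rule 184): 0100000000010
Gen 9 (rule 101): 0101111111010
Gen 10 (rule 73): 0001000001000
Gen 11 (rule 184): 0000100000100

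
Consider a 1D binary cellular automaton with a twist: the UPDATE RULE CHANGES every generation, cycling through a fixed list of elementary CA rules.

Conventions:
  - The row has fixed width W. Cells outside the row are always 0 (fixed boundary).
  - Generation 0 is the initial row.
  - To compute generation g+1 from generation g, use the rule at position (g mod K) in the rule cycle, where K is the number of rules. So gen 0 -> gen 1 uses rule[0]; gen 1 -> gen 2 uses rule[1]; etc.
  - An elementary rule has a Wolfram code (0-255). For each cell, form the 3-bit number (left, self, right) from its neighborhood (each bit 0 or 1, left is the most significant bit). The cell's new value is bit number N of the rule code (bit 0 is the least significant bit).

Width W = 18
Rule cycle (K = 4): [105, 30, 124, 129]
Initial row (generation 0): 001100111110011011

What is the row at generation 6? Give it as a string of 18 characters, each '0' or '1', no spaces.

Gen 0: 001100111110011011
Gen 1 (rule 105): 101100100010011111
Gen 2 (rule 30): 101011110111110000
Gen 3 (rule 124): 111110011100011000
Gen 4 (rule 129): 011100001001000011
Gen 5 (rule 105): 010101100000011011
Gen 6 (rule 30): 110101010000110010

Answer: 110101010000110010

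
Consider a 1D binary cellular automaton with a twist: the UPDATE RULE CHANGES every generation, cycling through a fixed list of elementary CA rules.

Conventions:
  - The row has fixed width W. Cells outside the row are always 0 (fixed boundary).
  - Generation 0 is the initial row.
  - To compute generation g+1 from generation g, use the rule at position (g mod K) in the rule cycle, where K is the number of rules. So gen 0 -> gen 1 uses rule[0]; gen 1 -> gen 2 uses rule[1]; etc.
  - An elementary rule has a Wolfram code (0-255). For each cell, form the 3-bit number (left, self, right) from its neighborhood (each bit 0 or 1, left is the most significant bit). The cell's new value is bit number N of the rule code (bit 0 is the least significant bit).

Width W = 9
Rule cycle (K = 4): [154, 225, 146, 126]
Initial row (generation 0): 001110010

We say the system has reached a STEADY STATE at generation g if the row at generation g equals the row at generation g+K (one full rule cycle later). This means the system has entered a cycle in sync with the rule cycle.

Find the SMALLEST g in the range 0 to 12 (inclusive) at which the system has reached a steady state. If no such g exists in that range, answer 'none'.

Answer: 4

Derivation:
Gen 0: 001110010
Gen 1 (rule 154): 011101101
Gen 2 (rule 225): 001110110
Gen 3 (rule 146): 010100001
Gen 4 (rule 126): 111110011
Gen 5 (rule 154): 111101110
Gen 6 (rule 225): 011110110
Gen 7 (rule 146): 101100001
Gen 8 (rule 126): 111110011
Gen 9 (rule 154): 111101110
Gen 10 (rule 225): 011110110
Gen 11 (rule 146): 101100001
Gen 12 (rule 126): 111110011
Gen 13 (rule 154): 111101110
Gen 14 (rule 225): 011110110
Gen 15 (rule 146): 101100001
Gen 16 (rule 126): 111110011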